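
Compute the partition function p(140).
15065878135

p(n) counts ways to write n as a sum of positive integers (order ignored).
Euler's pentagonal recurrence: p(k) = p(k-1) + p(k-2) - p(k-5) - p(k-7) + p(k-12) + p(k-15) - ... (offsets j(3j∓1)/2, signs ++--, p(0)=1, p(<0)=0).
DP table for k = 0..139: p(0)=1, p(1)=1, p(2)=2, p(3)=3, p(4)=5, p(5)=7, p(6)=11, p(7)=15, p(8)=22, p(9)=30, p(10)=42, p(11)=56, p(12)=77, p(13)=101, p(14)=135, p(15)=176, p(16)=231, p(17)=297, p(18)=385, p(19)=490, p(20)=627, p(21)=792, p(22)=1002, p(23)=1255, p(24)=1575, p(25)=1958, p(26)=2436, p(27)=3010, p(28)=3718, p(29)=4565, p(30)=5604, p(31)=6842, p(32)=8349, p(33)=10143, p(34)=12310, p(35)=14883, p(36)=17977, p(37)=21637, p(38)=26015, p(39)=31185, p(40)=37338, p(41)=44583, p(42)=53174, p(43)=63261, p(44)=75175, p(45)=89134, p(46)=105558, p(47)=124754, p(48)=147273, p(49)=173525, p(50)=204226, p(51)=239943, p(52)=281589, p(53)=329931, p(54)=386155, p(55)=451276, p(56)=526823, p(57)=614154, p(58)=715220, p(59)=831820, p(60)=966467, p(61)=1121505, p(62)=1300156, p(63)=1505499, p(64)=1741630, p(65)=2012558, p(66)=2323520, p(67)=2679689, p(68)=3087735, p(69)=3554345, p(70)=4087968, p(71)=4697205, p(72)=5392783, p(73)=6185689, p(74)=7089500, p(75)=8118264, p(76)=9289091, p(77)=10619863, p(78)=12132164, p(79)=13848650, p(80)=15796476, p(81)=18004327, p(82)=20506255, p(83)=23338469, p(84)=26543660, p(85)=30167357, p(86)=34262962, p(87)=38887673, p(88)=44108109, p(89)=49995925, p(90)=56634173, p(91)=64112359, p(92)=72533807, p(93)=82010177, p(94)=92669720, p(95)=104651419, p(96)=118114304, p(97)=133230930, p(98)=150198136, p(99)=169229875, p(100)=190569292, p(101)=214481126, p(102)=241265379, p(103)=271248950, p(104)=304801365, p(105)=342325709, p(106)=384276336, p(107)=431149389, p(108)=483502844, p(109)=541946240, p(110)=607163746, p(111)=679903203, p(112)=761002156, p(113)=851376628, p(114)=952050665, p(115)=1064144451, p(116)=1188908248, p(117)=1327710076, p(118)=1482074143, p(119)=1653668665, p(120)=1844349560, p(121)=2056148051, p(122)=2291320912, p(123)=2552338241, p(124)=2841940500, p(125)=3163127352, p(126)=3519222692, p(127)=3913864295, p(128)=4351078600, p(129)=4835271870, p(130)=5371315400, p(131)=5964539504, p(132)=6620830889, p(133)=7346629512, p(134)=8149040695, p(135)=9035836076, p(136)=10015581680, p(137)=11097645016, p(138)=12292341831, p(139)=13610949895.
Final step: p(140) = p(139) + p(138) - p(135) - p(133) + p(128) + p(125) - p(118) - p(114) + p(105) + p(100) - p(89) - p(83) + p(70) + p(63) - p(48) - p(40) + p(23) + p(14)
= 13610949895 + 12292341831 - 9035836076 - 7346629512 + 4351078600 + 3163127352 - 1482074143 - 952050665 + 342325709 + 190569292 - 49995925 - 23338469 + 4087968 + 1505499 - 147273 - 37338 + 1255 + 135
= 15065878135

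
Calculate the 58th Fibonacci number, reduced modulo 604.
323

Matrix identity: Q^n = [[F_(n+1), F_n], [F_n, F_(n-1)]] with Q = [[1,1],[1,0]].
n = 58 = 111010₂. Square-and-multiply, entries mod 604:
Q^1 = [[1,1],[1,0]]
Q^3 = (Q^1)²·Q = [[3,2],[2,1]]
Q^7 = (Q^3)²·Q = [[21,13],[13,8]]
Q^14 = (Q^7)² = [[6,377],[377,233]]
Q^29 = (Q^14)²·Q = [[332,225],[225,107]]
Q^58 = (Q^29)² = [[185,323],[323,466]]
F_58 mod 604 = Q^58[0][1] = 323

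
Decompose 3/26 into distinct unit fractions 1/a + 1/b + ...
1/9 + 1/234

Greedy algorithm:
3/26: ceiling(26/3) = 9, use 1/9
1/234: ceiling(234/1) = 234, use 1/234
Result: 3/26 = 1/9 + 1/234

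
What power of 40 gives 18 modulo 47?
32

Baby-step giant-step with step n = ⌈√47⌉ = 7.
Baby steps 40^j mod 47 (j:value) for j=0..6: 0:1, 1:40, 2:2, 3:33, 4:4, 5:19, 6:8.
Giant-step multiplier: 40^(-7) ≡ 40^(46-7) = 40^39 ≡ 26 (mod 47).
Giant steps γ_i = 18·26^i mod 47: γ_0=18, γ_1=45, γ_2=42, γ_3=11, γ_4=4 (in table at j=4).
x = i·n + j = 4·7 + 4 = 32.
Check: 40^32 ≡ 18 (mod 47).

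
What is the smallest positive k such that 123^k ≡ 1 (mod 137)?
17

137 is prime, so ord(123) divides φ(137) = 136.
Divisors of 136: 1, 2, 4, 8, 17, 34, 68, 136.
Repeated squaring: 123^1 ≡ 123, 123^2 ≡ 59, 123^4 ≡ 56, 123^8 ≡ 122, 123^16 ≡ 88, 123^32 ≡ 72, 123^64 ≡ 115, 123^128 ≡ 73 (mod 137).
Test 123^d mod 137 for each divisor d in increasing order:
123^1 ≡ 123
123^2 ≡ 59
123^4 ≡ 56
123^8 ≡ 122
123^17 = 123^16·123^1 ≡ 1  ← first divisor giving 1
The order is 17.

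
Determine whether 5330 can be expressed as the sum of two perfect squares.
1² + 73² (a=1, b=73)

Factorization: 5330 = 2 × 5 × 13 × 41
By Fermat: n is sum of two squares iff every prime p ≡ 3 (mod 4) appears to even power.
All primes ≡ 3 (mod 4) appear to even power.
Search a = 0, 1, 2, … for 5330 - a² a perfect square: first hit at a = 1: 5330 - 1 = 5329 = 73².
5330 = 1² + 73² = 1 + 5329 ✓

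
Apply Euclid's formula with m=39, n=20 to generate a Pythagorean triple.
(1121, 1560, 1921)

Euclid's formula: a = m² - n², b = 2mn, c = m² + n²
m = 39, n = 20
a = 39² - 20² = 1521 - 400 = 1121
b = 2 × 39 × 20 = 1560
c = 39² + 20² = 1521 + 400 = 1921
Verification: 1121² + 1560² = 1256641 + 2433600 = 3690241 = 1921² ✓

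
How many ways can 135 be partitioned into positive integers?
9035836076

p(n) counts ways to write n as a sum of positive integers (order ignored).
Euler's pentagonal recurrence: p(k) = p(k-1) + p(k-2) - p(k-5) - p(k-7) + p(k-12) + p(k-15) - ... (offsets j(3j∓1)/2, signs ++--, p(0)=1, p(<0)=0).
DP table for k = 0..134: p(0)=1, p(1)=1, p(2)=2, p(3)=3, p(4)=5, p(5)=7, p(6)=11, p(7)=15, p(8)=22, p(9)=30, p(10)=42, p(11)=56, p(12)=77, p(13)=101, p(14)=135, p(15)=176, p(16)=231, p(17)=297, p(18)=385, p(19)=490, p(20)=627, p(21)=792, p(22)=1002, p(23)=1255, p(24)=1575, p(25)=1958, p(26)=2436, p(27)=3010, p(28)=3718, p(29)=4565, p(30)=5604, p(31)=6842, p(32)=8349, p(33)=10143, p(34)=12310, p(35)=14883, p(36)=17977, p(37)=21637, p(38)=26015, p(39)=31185, p(40)=37338, p(41)=44583, p(42)=53174, p(43)=63261, p(44)=75175, p(45)=89134, p(46)=105558, p(47)=124754, p(48)=147273, p(49)=173525, p(50)=204226, p(51)=239943, p(52)=281589, p(53)=329931, p(54)=386155, p(55)=451276, p(56)=526823, p(57)=614154, p(58)=715220, p(59)=831820, p(60)=966467, p(61)=1121505, p(62)=1300156, p(63)=1505499, p(64)=1741630, p(65)=2012558, p(66)=2323520, p(67)=2679689, p(68)=3087735, p(69)=3554345, p(70)=4087968, p(71)=4697205, p(72)=5392783, p(73)=6185689, p(74)=7089500, p(75)=8118264, p(76)=9289091, p(77)=10619863, p(78)=12132164, p(79)=13848650, p(80)=15796476, p(81)=18004327, p(82)=20506255, p(83)=23338469, p(84)=26543660, p(85)=30167357, p(86)=34262962, p(87)=38887673, p(88)=44108109, p(89)=49995925, p(90)=56634173, p(91)=64112359, p(92)=72533807, p(93)=82010177, p(94)=92669720, p(95)=104651419, p(96)=118114304, p(97)=133230930, p(98)=150198136, p(99)=169229875, p(100)=190569292, p(101)=214481126, p(102)=241265379, p(103)=271248950, p(104)=304801365, p(105)=342325709, p(106)=384276336, p(107)=431149389, p(108)=483502844, p(109)=541946240, p(110)=607163746, p(111)=679903203, p(112)=761002156, p(113)=851376628, p(114)=952050665, p(115)=1064144451, p(116)=1188908248, p(117)=1327710076, p(118)=1482074143, p(119)=1653668665, p(120)=1844349560, p(121)=2056148051, p(122)=2291320912, p(123)=2552338241, p(124)=2841940500, p(125)=3163127352, p(126)=3519222692, p(127)=3913864295, p(128)=4351078600, p(129)=4835271870, p(130)=5371315400, p(131)=5964539504, p(132)=6620830889, p(133)=7346629512, p(134)=8149040695.
Final step: p(135) = p(134) + p(133) - p(130) - p(128) + p(123) + p(120) - p(113) - p(109) + p(100) + p(95) - p(84) - p(78) + p(65) + p(58) - p(43) - p(35) + p(18) + p(9)
= 8149040695 + 7346629512 - 5371315400 - 4351078600 + 2552338241 + 1844349560 - 851376628 - 541946240 + 190569292 + 104651419 - 26543660 - 12132164 + 2012558 + 715220 - 63261 - 14883 + 385 + 30
= 9035836076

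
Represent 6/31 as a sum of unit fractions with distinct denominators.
1/6 + 1/38 + 1/1767

Greedy algorithm:
6/31: ceiling(31/6) = 6, use 1/6
5/186: ceiling(186/5) = 38, use 1/38
1/1767: ceiling(1767/1) = 1767, use 1/1767
Result: 6/31 = 1/6 + 1/38 + 1/1767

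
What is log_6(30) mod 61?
47

Baby-step giant-step with step n = ⌈√61⌉ = 8.
Baby steps 6^j mod 61 (j:value) for j=0..7: 0:1, 1:6, 2:36, 3:33, 4:15, 5:29, 6:52, 7:7.
Giant-step multiplier: 6^(-8) ≡ 6^(60-8) = 6^52 ≡ 16 (mod 61).
Giant steps γ_i = 30·16^i mod 61: γ_0=30, γ_1=53, γ_2=55, γ_3=26, γ_4=50, γ_5=7 (in table at j=7).
x = i·n + j = 5·8 + 7 = 47.
Check: 6^47 ≡ 30 (mod 61).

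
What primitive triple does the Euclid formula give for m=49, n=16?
(2145, 1568, 2657)

Euclid's formula: a = m² - n², b = 2mn, c = m² + n²
m = 49, n = 16
a = 49² - 16² = 2401 - 256 = 2145
b = 2 × 49 × 16 = 1568
c = 49² + 16² = 2401 + 256 = 2657
Verification: 2145² + 1568² = 4601025 + 2458624 = 7059649 = 2657² ✓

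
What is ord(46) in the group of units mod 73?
4

73 is prime, so ord(46) divides φ(73) = 72.
Divisors of 72: 1, 2, 3, 4, 6, 8, 9, 12, 18, 24, 36, 72.
Repeated squaring: 46^1 ≡ 46, 46^2 ≡ 72, 46^4 ≡ 1, 46^8 ≡ 1, 46^16 ≡ 1, 46^32 ≡ 1, 46^64 ≡ 1 (mod 73).
Test 46^d mod 73 for each divisor d in increasing order:
46^1 ≡ 46
46^2 ≡ 72
46^3 = 46^2·46^1 ≡ 27
46^4 ≡ 1  ← first divisor giving 1
The order is 4.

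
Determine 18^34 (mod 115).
64

Repeated squaring. Binary of 34 = 100010.
18^1 ≡ 18 (mod 115); 18^2 ≡ 94 (mod 115); 18^4 ≡ 96 (mod 115); 18^8 ≡ 16 (mod 115); 18^16 ≡ 26 (mod 115); 18^32 ≡ 101 (mod 115)
18^34 = 18^2 × 18^32 ≡ 64 (mod 115)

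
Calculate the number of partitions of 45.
89134

p(n) counts ways to write n as a sum of positive integers (order ignored).
Euler's pentagonal recurrence: p(k) = p(k-1) + p(k-2) - p(k-5) - p(k-7) + p(k-12) + p(k-15) - ... (offsets j(3j∓1)/2, signs ++--, p(0)=1, p(<0)=0).
DP table for k = 0..44: p(0)=1, p(1)=1, p(2)=2, p(3)=3, p(4)=5, p(5)=7, p(6)=11, p(7)=15, p(8)=22, p(9)=30, p(10)=42, p(11)=56, p(12)=77, p(13)=101, p(14)=135, p(15)=176, p(16)=231, p(17)=297, p(18)=385, p(19)=490, p(20)=627, p(21)=792, p(22)=1002, p(23)=1255, p(24)=1575, p(25)=1958, p(26)=2436, p(27)=3010, p(28)=3718, p(29)=4565, p(30)=5604, p(31)=6842, p(32)=8349, p(33)=10143, p(34)=12310, p(35)=14883, p(36)=17977, p(37)=21637, p(38)=26015, p(39)=31185, p(40)=37338, p(41)=44583, p(42)=53174, p(43)=63261, p(44)=75175.
Final step: p(45) = p(44) + p(43) - p(40) - p(38) + p(33) + p(30) - p(23) - p(19) + p(10) + p(5)
= 75175 + 63261 - 37338 - 26015 + 10143 + 5604 - 1255 - 490 + 42 + 7
= 89134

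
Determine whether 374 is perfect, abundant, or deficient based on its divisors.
deficient

Proper divisors of 374: sum = 1 + 2 + 11 + 17 + 22 + 34 + 187 = 274
Since 274 < 374, 374 is deficient.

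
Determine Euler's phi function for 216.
72

216 = 2^3 × 3^3
φ(n) = n × ∏(1 - 1/p) for each prime p dividing n
φ(216) = 216 × (1 - 1/2) × (1 - 1/3) = 72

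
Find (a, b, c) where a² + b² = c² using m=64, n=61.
(375, 7808, 7817)

Euclid's formula: a = m² - n², b = 2mn, c = m² + n²
m = 64, n = 61
a = 64² - 61² = 4096 - 3721 = 375
b = 2 × 64 × 61 = 7808
c = 64² + 61² = 4096 + 3721 = 7817
Verification: 375² + 7808² = 140625 + 60964864 = 61105489 = 7817² ✓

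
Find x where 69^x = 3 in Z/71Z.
16

Baby-step giant-step with step n = ⌈√71⌉ = 9.
Baby steps 69^j mod 71 (j:value) for j=0..8: 0:1, 1:69, 2:4, 3:63, 4:16, 5:39, 6:64, 7:14, 8:43.
Giant-step multiplier: 69^(-9) ≡ 69^(70-9) = 69^61 ≡ 52 (mod 71).
Giant steps γ_i = 3·52^i mod 71: γ_0=3, γ_1=14 (in table at j=7).
x = i·n + j = 1·9 + 7 = 16.
Check: 69^16 ≡ 3 (mod 71).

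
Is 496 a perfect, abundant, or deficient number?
perfect

Proper divisors of 496: sum = 1 + 2 + 4 + 8 + 16 + 31 + 62 + 124 + 248 = 496
Since 496 = 496, 496 is perfect.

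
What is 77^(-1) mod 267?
215

gcd(77, 267) = 1, so the inverse exists.
Extended Euclidean algorithm on (267, 77):
267 = 3 × 77 + 36  ⟹  36 = (1)·267 + (-3)·77
77 = 2 × 36 + 5  ⟹  5 = (-2)·267 + (7)·77
36 = 7 × 5 + 1  ⟹  1 = (15)·267 + (-52)·77
So (-52)·77 ≡ 1 (mod 267), i.e. 77^(-1) ≡ -52 ≡ 215 (mod 267).
Check: 77 × 215 = 16555 ≡ 1 (mod 267)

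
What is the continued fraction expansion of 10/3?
[3; 3]

Euclidean algorithm steps:
10 = 3 × 3 + 1
3 = 3 × 1 + 0
Continued fraction: [3; 3]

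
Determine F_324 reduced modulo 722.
304

Matrix identity: Q^n = [[F_(n+1), F_n], [F_n, F_(n-1)]] with Q = [[1,1],[1,0]].
n = 324 = 101000100₂. Square-and-multiply, entries mod 722:
Q^1 = [[1,1],[1,0]]
Q^2 = (Q^1)² = [[2,1],[1,1]]
Q^5 = (Q^2)²·Q = [[8,5],[5,3]]
Q^10 = (Q^5)² = [[89,55],[55,34]]
Q^20 = (Q^10)² = [[116,267],[267,571]]
Q^40 = (Q^20)² = [[271,41],[41,230]]
Q^81 = (Q^40)²·Q = [[359,34],[34,325]]
Q^162 = (Q^81)² = [[77,152],[152,647]]
Q^324 = (Q^162)² = [[153,304],[304,571]]
F_324 mod 722 = Q^324[0][1] = 304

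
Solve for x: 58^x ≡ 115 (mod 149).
31

Baby-step giant-step with step n = ⌈√149⌉ = 13.
Baby steps 58^j mod 149 (j:value) for j=0..12: 0:1, 1:58, 2:86, 3:71, 4:95, 5:146, 6:124, 7:40, 8:85, 9:13, 10:9, 11:75, 12:29.
Giant-step multiplier: 58^(-13) ≡ 58^(148-13) = 58^135 ≡ 52 (mod 149).
Giant steps γ_i = 115·52^i mod 149: γ_0=115, γ_1=20, γ_2=146 (in table at j=5).
x = i·n + j = 2·13 + 5 = 31.
Check: 58^31 ≡ 115 (mod 149).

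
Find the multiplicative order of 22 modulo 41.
40

41 is prime, so ord(22) divides φ(41) = 40.
Divisors of 40: 1, 2, 4, 5, 8, 10, 20, 40.
Repeated squaring: 22^1 ≡ 22, 22^2 ≡ 33, 22^4 ≡ 23, 22^8 ≡ 37, 22^16 ≡ 16, 22^32 ≡ 10 (mod 41).
Test 22^d mod 41 for each divisor d in increasing order:
22^1 ≡ 22
22^2 ≡ 33
22^4 ≡ 23
22^5 = 22^4·22^1 ≡ 14
22^8 ≡ 37
22^10 = 22^8·22^2 ≡ 32
22^20 = 22^16·22^4 ≡ 40
22^40 = 22^32·22^8 ≡ 1  ← first divisor giving 1
The order is 40.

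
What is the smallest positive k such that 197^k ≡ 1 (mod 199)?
198

199 is prime, so ord(197) divides φ(199) = 198.
Divisors of 198: 1, 2, 3, 6, 9, 11, 18, 22, 33, 66, 99, 198.
Repeated squaring: 197^1 ≡ 197, 197^2 ≡ 4, 197^4 ≡ 16, 197^8 ≡ 57, 197^16 ≡ 65, 197^32 ≡ 46, 197^64 ≡ 126, 197^128 ≡ 155 (mod 199).
Test 197^d mod 199 for each divisor d in increasing order:
197^1 ≡ 197
197^2 ≡ 4
197^3 = 197^2·197^1 ≡ 191
197^6 = 197^4·197^2 ≡ 64
197^9 = 197^8·197^1 ≡ 85
197^11 = 197^8·197^2·197^1 ≡ 141
197^18 = 197^16·197^2 ≡ 61
197^22 = 197^16·197^4·197^2 ≡ 180
197^33 = 197^32·197^1 ≡ 107
197^66 = 197^64·197^2 ≡ 106
197^99 = 197^64·197^32·197^2·197^1 ≡ 198
197^198 = 197^128·197^64·197^4·197^2 ≡ 1  ← first divisor giving 1
The order is 198.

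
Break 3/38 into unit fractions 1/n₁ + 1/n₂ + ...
1/13 + 1/494

Greedy algorithm:
3/38: ceiling(38/3) = 13, use 1/13
1/494: ceiling(494/1) = 494, use 1/494
Result: 3/38 = 1/13 + 1/494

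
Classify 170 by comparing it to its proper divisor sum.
deficient

Proper divisors of 170: sum = 1 + 2 + 5 + 10 + 17 + 34 + 85 = 154
Since 154 < 170, 170 is deficient.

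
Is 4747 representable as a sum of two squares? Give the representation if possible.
Not possible

Factorization: 4747 = 47 × 101
By Fermat: n is sum of two squares iff every prime p ≡ 3 (mod 4) appears to even power.
Prime(s) ≡ 3 (mod 4) with odd exponent: [(47, 1)]
Therefore 4747 cannot be expressed as a² + b².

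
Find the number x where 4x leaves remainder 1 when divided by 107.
27

gcd(4, 107) = 1, so the inverse exists.
Extended Euclidean algorithm on (107, 4):
107 = 26 × 4 + 3  ⟹  3 = (1)·107 + (-26)·4
4 = 1 × 3 + 1  ⟹  1 = (-1)·107 + (27)·4
So (27)·4 ≡ 1 (mod 107), i.e. 4^(-1) ≡ 27 (mod 107).
Check: 4 × 27 = 108 ≡ 1 (mod 107)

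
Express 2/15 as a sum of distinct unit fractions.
1/8 + 1/120

Greedy algorithm:
2/15: ceiling(15/2) = 8, use 1/8
1/120: ceiling(120/1) = 120, use 1/120
Result: 2/15 = 1/8 + 1/120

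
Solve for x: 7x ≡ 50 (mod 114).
x ≡ 56 (mod 114)

gcd(7, 114) = 1, which divides 50, so solutions exist.
Find 7^(-1) mod 114 by the extended Euclidean algorithm:
114 = 16 × 7 + 2  ⟹  2 = (1)·114 + (-16)·7
7 = 3 × 2 + 1  ⟹  1 = (-3)·114 + (49)·7
So (49)·7 ≡ 1 (mod 114), i.e. 7^(-1) ≡ 49 (mod 114).
x ≡ 49 × 50 = 2450 ≡ 56 (mod 114).
Check: 7 × 56 = 392 ≡ 50 (mod 114).
Unique solution: x ≡ 56 (mod 114)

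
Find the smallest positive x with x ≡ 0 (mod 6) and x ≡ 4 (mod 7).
18

Using Chinese Remainder Theorem:
M = 6 × 7 = 42
M1 = 7, M2 = 6
y1 = 7^(-1) mod 6 = 1
y2 = 6^(-1) mod 7 = 6
x = (0×7×1 + 4×6×6) mod 42 = 18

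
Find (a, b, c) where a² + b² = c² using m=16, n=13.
(87, 416, 425)

Euclid's formula: a = m² - n², b = 2mn, c = m² + n²
m = 16, n = 13
a = 16² - 13² = 256 - 169 = 87
b = 2 × 16 × 13 = 416
c = 16² + 13² = 256 + 169 = 425
Verification: 87² + 416² = 7569 + 173056 = 180625 = 425² ✓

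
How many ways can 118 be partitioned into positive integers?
1482074143

p(n) counts ways to write n as a sum of positive integers (order ignored).
Euler's pentagonal recurrence: p(k) = p(k-1) + p(k-2) - p(k-5) - p(k-7) + p(k-12) + p(k-15) - ... (offsets j(3j∓1)/2, signs ++--, p(0)=1, p(<0)=0).
DP table for k = 0..117: p(0)=1, p(1)=1, p(2)=2, p(3)=3, p(4)=5, p(5)=7, p(6)=11, p(7)=15, p(8)=22, p(9)=30, p(10)=42, p(11)=56, p(12)=77, p(13)=101, p(14)=135, p(15)=176, p(16)=231, p(17)=297, p(18)=385, p(19)=490, p(20)=627, p(21)=792, p(22)=1002, p(23)=1255, p(24)=1575, p(25)=1958, p(26)=2436, p(27)=3010, p(28)=3718, p(29)=4565, p(30)=5604, p(31)=6842, p(32)=8349, p(33)=10143, p(34)=12310, p(35)=14883, p(36)=17977, p(37)=21637, p(38)=26015, p(39)=31185, p(40)=37338, p(41)=44583, p(42)=53174, p(43)=63261, p(44)=75175, p(45)=89134, p(46)=105558, p(47)=124754, p(48)=147273, p(49)=173525, p(50)=204226, p(51)=239943, p(52)=281589, p(53)=329931, p(54)=386155, p(55)=451276, p(56)=526823, p(57)=614154, p(58)=715220, p(59)=831820, p(60)=966467, p(61)=1121505, p(62)=1300156, p(63)=1505499, p(64)=1741630, p(65)=2012558, p(66)=2323520, p(67)=2679689, p(68)=3087735, p(69)=3554345, p(70)=4087968, p(71)=4697205, p(72)=5392783, p(73)=6185689, p(74)=7089500, p(75)=8118264, p(76)=9289091, p(77)=10619863, p(78)=12132164, p(79)=13848650, p(80)=15796476, p(81)=18004327, p(82)=20506255, p(83)=23338469, p(84)=26543660, p(85)=30167357, p(86)=34262962, p(87)=38887673, p(88)=44108109, p(89)=49995925, p(90)=56634173, p(91)=64112359, p(92)=72533807, p(93)=82010177, p(94)=92669720, p(95)=104651419, p(96)=118114304, p(97)=133230930, p(98)=150198136, p(99)=169229875, p(100)=190569292, p(101)=214481126, p(102)=241265379, p(103)=271248950, p(104)=304801365, p(105)=342325709, p(106)=384276336, p(107)=431149389, p(108)=483502844, p(109)=541946240, p(110)=607163746, p(111)=679903203, p(112)=761002156, p(113)=851376628, p(114)=952050665, p(115)=1064144451, p(116)=1188908248, p(117)=1327710076.
Final step: p(118) = p(117) + p(116) - p(113) - p(111) + p(106) + p(103) - p(96) - p(92) + p(83) + p(78) - p(67) - p(61) + p(48) + p(41) - p(26) - p(18) + p(1)
= 1327710076 + 1188908248 - 851376628 - 679903203 + 384276336 + 271248950 - 118114304 - 72533807 + 23338469 + 12132164 - 2679689 - 1121505 + 147273 + 44583 - 2436 - 385 + 1
= 1482074143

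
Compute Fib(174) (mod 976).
968

Matrix identity: Q^n = [[F_(n+1), F_n], [F_n, F_(n-1)]] with Q = [[1,1],[1,0]].
n = 174 = 10101110₂. Square-and-multiply, entries mod 976:
Q^1 = [[1,1],[1,0]]
Q^2 = (Q^1)² = [[2,1],[1,1]]
Q^5 = (Q^2)²·Q = [[8,5],[5,3]]
Q^10 = (Q^5)² = [[89,55],[55,34]]
Q^21 = (Q^10)²·Q = [[143,210],[210,909]]
Q^43 = (Q^21)²·Q = [[477,133],[133,344]]
Q^87 = (Q^43)²·Q = [[123,242],[242,857]]
Q^174 = (Q^87)² = [[493,968],[968,501]]
F_174 mod 976 = Q^174[0][1] = 968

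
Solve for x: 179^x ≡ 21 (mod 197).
107

Baby-step giant-step with step n = ⌈√197⌉ = 15.
Baby steps 179^j mod 197 (j:value) for j=0..14: 0:1, 1:179, 2:127, 3:78, 4:172, 5:56, 6:174, 7:20, 8:34, 9:176, 10:181, 11:91, 12:135, 13:131, 14:6.
Giant-step multiplier: 179^(-15) ≡ 179^(196-15) = 179^181 ≡ 31 (mod 197).
Giant steps γ_i = 21·31^i mod 197: γ_0=21, γ_1=60, γ_2=87, γ_3=136, γ_4=79, γ_5=85, γ_6=74, γ_7=127 (in table at j=2).
x = i·n + j = 7·15 + 2 = 107.
Check: 179^107 ≡ 21 (mod 197).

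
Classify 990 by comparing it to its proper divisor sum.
abundant

Proper divisors of 990: sum = 1 + 2 + 3 + 5 + 6 + 9 + 10 + 11 + ... + 165 + 198 + 330 + 495 (23 divisors) = 1818
Since 1818 > 990, 990 is abundant.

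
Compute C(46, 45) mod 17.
12

Using Lucas' theorem:
Write n=46 and k=45 in base 17:
n in base 17: [2, 12]
k in base 17: [2, 11]
C(46,45) mod 17 = ∏ C(n_i, k_i) mod 17
Digit binomials (mod 17): C(2,2) = 1; C(12,11) = 12
Product: 1 × 12 = 12 ≡ 12 (mod 17)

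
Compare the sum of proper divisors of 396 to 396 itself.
abundant

Proper divisors of 396: sum = 1 + 2 + 3 + 4 + 6 + 9 + 11 + 12 + ... + 66 + 99 + 132 + 198 (17 divisors) = 696
Since 696 > 396, 396 is abundant.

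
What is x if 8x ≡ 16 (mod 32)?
x ≡ 2 (mod 4)

gcd(8, 32) = 8, which divides 16, so solutions exist.
Divide through by 8: x ≡ 2 (mod 4).
The coefficient of x is now 1, so x ≡ 2 (mod 4).
Check: 8 × 2 = 16 ≡ 16 (mod 32).
x ≡ 2 (mod 4), giving 8 solutions mod 32.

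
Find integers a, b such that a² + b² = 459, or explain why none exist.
Not possible

Factorization: 459 = 3^3 × 17
By Fermat: n is sum of two squares iff every prime p ≡ 3 (mod 4) appears to even power.
Prime(s) ≡ 3 (mod 4) with odd exponent: [(3, 3)]
Therefore 459 cannot be expressed as a² + b².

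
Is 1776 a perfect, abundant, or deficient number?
abundant

Proper divisors of 1776: sum = 1 + 2 + 3 + 4 + 6 + 8 + 12 + 16 + ... + 296 + 444 + 592 + 888 (19 divisors) = 2936
Since 2936 > 1776, 1776 is abundant.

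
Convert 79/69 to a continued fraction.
[1; 6, 1, 9]

Euclidean algorithm steps:
79 = 1 × 69 + 10
69 = 6 × 10 + 9
10 = 1 × 9 + 1
9 = 9 × 1 + 0
Continued fraction: [1; 6, 1, 9]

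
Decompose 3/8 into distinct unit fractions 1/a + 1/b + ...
1/3 + 1/24

Greedy algorithm:
3/8: ceiling(8/3) = 3, use 1/3
1/24: ceiling(24/1) = 24, use 1/24
Result: 3/8 = 1/3 + 1/24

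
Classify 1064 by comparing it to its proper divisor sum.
abundant

Proper divisors of 1064: sum = 1 + 2 + 4 + 7 + 8 + 14 + 19 + 28 + 38 + 56 + 76 + 133 + 152 + 266 + 532 = 1336
Since 1336 > 1064, 1064 is abundant.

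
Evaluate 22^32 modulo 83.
9

Repeated squaring. Binary of 32 = 100000.
22^1 ≡ 22 (mod 83); 22^2 ≡ 69 (mod 83); 22^4 ≡ 30 (mod 83); 22^8 ≡ 70 (mod 83); 22^16 ≡ 3 (mod 83); 22^32 ≡ 9 (mod 83)
22^32 = 22^32 ≡ 9 (mod 83)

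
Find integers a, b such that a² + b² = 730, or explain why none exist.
1² + 27² (a=1, b=27)

Factorization: 730 = 2 × 5 × 73
By Fermat: n is sum of two squares iff every prime p ≡ 3 (mod 4) appears to even power.
All primes ≡ 3 (mod 4) appear to even power.
Search a = 0, 1, 2, … for 730 - a² a perfect square: first hit at a = 1: 730 - 1 = 729 = 27².
730 = 1² + 27² = 1 + 729 ✓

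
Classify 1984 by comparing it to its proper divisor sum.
abundant

Proper divisors of 1984: sum = 1 + 2 + 4 + 8 + 16 + 31 + 32 + 62 + 64 + 124 + 248 + 496 + 992 = 2080
Since 2080 > 1984, 1984 is abundant.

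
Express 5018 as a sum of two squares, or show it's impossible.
23² + 67² (a=23, b=67)

Factorization: 5018 = 2 × 13 × 193
By Fermat: n is sum of two squares iff every prime p ≡ 3 (mod 4) appears to even power.
All primes ≡ 3 (mod 4) appear to even power.
Search a = 0, 1, 2, … for 5018 - a² a perfect square: first hit at a = 23: 5018 - 529 = 4489 = 67².
5018 = 23² + 67² = 529 + 4489 ✓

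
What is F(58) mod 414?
55

Matrix identity: Q^n = [[F_(n+1), F_n], [F_n, F_(n-1)]] with Q = [[1,1],[1,0]].
n = 58 = 111010₂. Square-and-multiply, entries mod 414:
Q^1 = [[1,1],[1,0]]
Q^3 = (Q^1)²·Q = [[3,2],[2,1]]
Q^7 = (Q^3)²·Q = [[21,13],[13,8]]
Q^14 = (Q^7)² = [[196,377],[377,233]]
Q^29 = (Q^14)²·Q = [[314,41],[41,273]]
Q^58 = (Q^29)² = [[89,55],[55,34]]
F_58 mod 414 = Q^58[0][1] = 55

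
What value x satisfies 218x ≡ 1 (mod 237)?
212

gcd(218, 237) = 1, so the inverse exists.
Extended Euclidean algorithm on (237, 218):
237 = 1 × 218 + 19  ⟹  19 = (1)·237 + (-1)·218
218 = 11 × 19 + 9  ⟹  9 = (-11)·237 + (12)·218
19 = 2 × 9 + 1  ⟹  1 = (23)·237 + (-25)·218
So (-25)·218 ≡ 1 (mod 237), i.e. 218^(-1) ≡ -25 ≡ 212 (mod 237).
Check: 218 × 212 = 46216 ≡ 1 (mod 237)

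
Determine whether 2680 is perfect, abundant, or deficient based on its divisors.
abundant

Proper divisors of 2680: sum = 1 + 2 + 4 + 5 + 8 + 10 + 20 + 40 + 67 + 134 + 268 + 335 + 536 + 670 + 1340 = 3440
Since 3440 > 2680, 2680 is abundant.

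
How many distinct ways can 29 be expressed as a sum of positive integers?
4565

p(n) counts ways to write n as a sum of positive integers (order ignored).
Euler's pentagonal recurrence: p(k) = p(k-1) + p(k-2) - p(k-5) - p(k-7) + p(k-12) + p(k-15) - ... (offsets j(3j∓1)/2, signs ++--, p(0)=1, p(<0)=0).
DP table for k = 0..28: p(0)=1, p(1)=1, p(2)=2, p(3)=3, p(4)=5, p(5)=7, p(6)=11, p(7)=15, p(8)=22, p(9)=30, p(10)=42, p(11)=56, p(12)=77, p(13)=101, p(14)=135, p(15)=176, p(16)=231, p(17)=297, p(18)=385, p(19)=490, p(20)=627, p(21)=792, p(22)=1002, p(23)=1255, p(24)=1575, p(25)=1958, p(26)=2436, p(27)=3010, p(28)=3718.
Final step: p(29) = p(28) + p(27) - p(24) - p(22) + p(17) + p(14) - p(7) - p(3)
= 3718 + 3010 - 1575 - 1002 + 297 + 135 - 15 - 3
= 4565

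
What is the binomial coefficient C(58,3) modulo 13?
7

Using Lucas' theorem:
Write n=58 and k=3 in base 13:
n in base 13: [4, 6]
k in base 13: [0, 3]
C(58,3) mod 13 = ∏ C(n_i, k_i) mod 13
Digit binomials (mod 13): C(4,0) = 1; C(6,3) = 20 ≡ 7
Product: 1 × 7 = 7 ≡ 7 (mod 13)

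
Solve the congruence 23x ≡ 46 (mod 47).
x ≡ 2 (mod 47)

gcd(23, 47) = 1, which divides 46, so solutions exist.
Find 23^(-1) mod 47 by the extended Euclidean algorithm:
47 = 2 × 23 + 1  ⟹  1 = (1)·47 + (-2)·23
So (-2)·23 ≡ 1 (mod 47), i.e. 23^(-1) ≡ -2 ≡ 45 (mod 47).
x ≡ 45 × 46 = 2070 ≡ 2 (mod 47).
Check: 23 × 2 = 46 ≡ 46 (mod 47).
Unique solution: x ≡ 2 (mod 47)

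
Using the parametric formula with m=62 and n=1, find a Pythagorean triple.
(3843, 124, 3845)

Euclid's formula: a = m² - n², b = 2mn, c = m² + n²
m = 62, n = 1
a = 62² - 1² = 3844 - 1 = 3843
b = 2 × 62 × 1 = 124
c = 62² + 1² = 3844 + 1 = 3845
Verification: 3843² + 124² = 14768649 + 15376 = 14784025 = 3845² ✓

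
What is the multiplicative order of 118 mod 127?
126

127 is prime, so ord(118) divides φ(127) = 126.
Divisors of 126: 1, 2, 3, 6, 7, 9, 14, 18, 21, 42, 63, 126.
Repeated squaring: 118^1 ≡ 118, 118^2 ≡ 81, 118^4 ≡ 84, 118^8 ≡ 71, 118^16 ≡ 88, 118^32 ≡ 124, 118^64 ≡ 9 (mod 127).
Test 118^d mod 127 for each divisor d in increasing order:
118^1 ≡ 118
118^2 ≡ 81
118^3 = 118^2·118^1 ≡ 33
118^6 = 118^4·118^2 ≡ 73
118^7 = 118^4·118^2·118^1 ≡ 105
118^9 = 118^8·118^1 ≡ 123
118^14 = 118^8·118^4·118^2 ≡ 103
118^18 = 118^16·118^2 ≡ 16
118^21 = 118^16·118^4·118^1 ≡ 20
118^42 = 118^32·118^8·118^2 ≡ 19
118^63 = 118^32·118^16·118^8·118^4·118^2·118^1 ≡ 126
118^126 = 118^64·118^32·118^16·118^8·118^4·118^2 ≡ 1  ← first divisor giving 1
The order is 126.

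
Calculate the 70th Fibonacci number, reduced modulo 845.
195

Matrix identity: Q^n = [[F_(n+1), F_n], [F_n, F_(n-1)]] with Q = [[1,1],[1,0]].
n = 70 = 1000110₂. Square-and-multiply, entries mod 845:
Q^1 = [[1,1],[1,0]]
Q^2 = (Q^1)² = [[2,1],[1,1]]
Q^4 = (Q^2)² = [[5,3],[3,2]]
Q^8 = (Q^4)² = [[34,21],[21,13]]
Q^17 = (Q^8)²·Q = [[49,752],[752,142]]
Q^35 = (Q^17)²·Q = [[47,65],[65,827]]
Q^70 = (Q^35)² = [[519,195],[195,324]]
F_70 mod 845 = Q^70[0][1] = 195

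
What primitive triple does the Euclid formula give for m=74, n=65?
(1251, 9620, 9701)

Euclid's formula: a = m² - n², b = 2mn, c = m² + n²
m = 74, n = 65
a = 74² - 65² = 5476 - 4225 = 1251
b = 2 × 74 × 65 = 9620
c = 74² + 65² = 5476 + 4225 = 9701
Verification: 1251² + 9620² = 1565001 + 92544400 = 94109401 = 9701² ✓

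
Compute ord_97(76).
96

97 is prime, so ord(76) divides φ(97) = 96.
Divisors of 96: 1, 2, 3, 4, 6, 8, 12, 16, 24, 32, 48, 96.
Repeated squaring: 76^1 ≡ 76, 76^2 ≡ 53, 76^4 ≡ 93, 76^8 ≡ 16, 76^16 ≡ 62, 76^32 ≡ 61, 76^64 ≡ 35 (mod 97).
Test 76^d mod 97 for each divisor d in increasing order:
76^1 ≡ 76
76^2 ≡ 53
76^3 = 76^2·76^1 ≡ 51
76^4 ≡ 93
76^6 = 76^4·76^2 ≡ 79
76^8 ≡ 16
76^12 = 76^8·76^4 ≡ 33
76^16 ≡ 62
76^24 = 76^16·76^8 ≡ 22
76^32 ≡ 61
76^48 = 76^32·76^16 ≡ 96
76^96 = 76^64·76^32 ≡ 1  ← first divisor giving 1
The order is 96.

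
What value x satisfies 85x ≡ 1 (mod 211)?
72

gcd(85, 211) = 1, so the inverse exists.
Extended Euclidean algorithm on (211, 85):
211 = 2 × 85 + 41  ⟹  41 = (1)·211 + (-2)·85
85 = 2 × 41 + 3  ⟹  3 = (-2)·211 + (5)·85
41 = 13 × 3 + 2  ⟹  2 = (27)·211 + (-67)·85
3 = 1 × 2 + 1  ⟹  1 = (-29)·211 + (72)·85
So (72)·85 ≡ 1 (mod 211), i.e. 85^(-1) ≡ 72 (mod 211).
Check: 85 × 72 = 6120 ≡ 1 (mod 211)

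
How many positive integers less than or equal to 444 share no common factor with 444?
144

444 = 2^2 × 3 × 37
φ(n) = n × ∏(1 - 1/p) for each prime p dividing n
φ(444) = 444 × (1 - 1/2) × (1 - 1/3) × (1 - 1/37) = 144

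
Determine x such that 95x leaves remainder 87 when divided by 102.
x ≡ 75 (mod 102)

gcd(95, 102) = 1, which divides 87, so solutions exist.
Find 95^(-1) mod 102 by the extended Euclidean algorithm:
102 = 1 × 95 + 7  ⟹  7 = (1)·102 + (-1)·95
95 = 13 × 7 + 4  ⟹  4 = (-13)·102 + (14)·95
7 = 1 × 4 + 3  ⟹  3 = (14)·102 + (-15)·95
4 = 1 × 3 + 1  ⟹  1 = (-27)·102 + (29)·95
So (29)·95 ≡ 1 (mod 102), i.e. 95^(-1) ≡ 29 (mod 102).
x ≡ 29 × 87 = 2523 ≡ 75 (mod 102).
Check: 95 × 75 = 7125 ≡ 87 (mod 102).
Unique solution: x ≡ 75 (mod 102)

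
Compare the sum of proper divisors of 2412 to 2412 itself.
abundant

Proper divisors of 2412: sum = 1 + 2 + 3 + 4 + 6 + 9 + 12 + 18 + ... + 402 + 603 + 804 + 1206 (17 divisors) = 3776
Since 3776 > 2412, 2412 is abundant.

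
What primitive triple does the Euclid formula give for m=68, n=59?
(1143, 8024, 8105)

Euclid's formula: a = m² - n², b = 2mn, c = m² + n²
m = 68, n = 59
a = 68² - 59² = 4624 - 3481 = 1143
b = 2 × 68 × 59 = 8024
c = 68² + 59² = 4624 + 3481 = 8105
Verification: 1143² + 8024² = 1306449 + 64384576 = 65691025 = 8105² ✓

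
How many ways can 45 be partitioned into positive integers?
89134

p(n) counts ways to write n as a sum of positive integers (order ignored).
Euler's pentagonal recurrence: p(k) = p(k-1) + p(k-2) - p(k-5) - p(k-7) + p(k-12) + p(k-15) - ... (offsets j(3j∓1)/2, signs ++--, p(0)=1, p(<0)=0).
DP table for k = 0..44: p(0)=1, p(1)=1, p(2)=2, p(3)=3, p(4)=5, p(5)=7, p(6)=11, p(7)=15, p(8)=22, p(9)=30, p(10)=42, p(11)=56, p(12)=77, p(13)=101, p(14)=135, p(15)=176, p(16)=231, p(17)=297, p(18)=385, p(19)=490, p(20)=627, p(21)=792, p(22)=1002, p(23)=1255, p(24)=1575, p(25)=1958, p(26)=2436, p(27)=3010, p(28)=3718, p(29)=4565, p(30)=5604, p(31)=6842, p(32)=8349, p(33)=10143, p(34)=12310, p(35)=14883, p(36)=17977, p(37)=21637, p(38)=26015, p(39)=31185, p(40)=37338, p(41)=44583, p(42)=53174, p(43)=63261, p(44)=75175.
Final step: p(45) = p(44) + p(43) - p(40) - p(38) + p(33) + p(30) - p(23) - p(19) + p(10) + p(5)
= 75175 + 63261 - 37338 - 26015 + 10143 + 5604 - 1255 - 490 + 42 + 7
= 89134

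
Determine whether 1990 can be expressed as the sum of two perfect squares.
Not possible

Factorization: 1990 = 2 × 5 × 199
By Fermat: n is sum of two squares iff every prime p ≡ 3 (mod 4) appears to even power.
Prime(s) ≡ 3 (mod 4) with odd exponent: [(199, 1)]
Therefore 1990 cannot be expressed as a² + b².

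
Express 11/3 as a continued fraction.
[3; 1, 2]

Euclidean algorithm steps:
11 = 3 × 3 + 2
3 = 1 × 2 + 1
2 = 2 × 1 + 0
Continued fraction: [3; 1, 2]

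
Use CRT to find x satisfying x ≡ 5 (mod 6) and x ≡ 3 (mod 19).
41

Using Chinese Remainder Theorem:
M = 6 × 19 = 114
M1 = 19, M2 = 6
y1 = 19^(-1) mod 6 = 1
y2 = 6^(-1) mod 19 = 16
x = (5×19×1 + 3×6×16) mod 114 = 41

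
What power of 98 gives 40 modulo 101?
33

Baby-step giant-step with step n = ⌈√101⌉ = 11.
Baby steps 98^j mod 101 (j:value) for j=0..10: 0:1, 1:98, 2:9, 3:74, 4:81, 5:60, 6:22, 7:35, 8:97, 9:12, 10:65.
Giant-step multiplier: 98^(-11) ≡ 98^(100-11) = 98^89 ≡ 29 (mod 101).
Giant steps γ_i = 40·29^i mod 101: γ_0=40, γ_1=49, γ_2=7, γ_3=1 (in table at j=0).
x = i·n + j = 3·11 + 0 = 33.
Check: 98^33 ≡ 40 (mod 101).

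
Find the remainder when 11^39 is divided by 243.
62

Repeated squaring. Binary of 39 = 100111.
11^1 ≡ 11 (mod 243); 11^2 ≡ 121 (mod 243); 11^4 ≡ 61 (mod 243); 11^8 ≡ 76 (mod 243); 11^16 ≡ 187 (mod 243); 11^32 ≡ 220 (mod 243)
11^39 = 11^1 × 11^2 × 11^4 × 11^32 ≡ 62 (mod 243)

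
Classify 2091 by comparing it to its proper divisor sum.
deficient

Proper divisors of 2091: sum = 1 + 3 + 17 + 41 + 51 + 123 + 697 = 933
Since 933 < 2091, 2091 is deficient.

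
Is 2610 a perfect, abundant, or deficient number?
abundant

Proper divisors of 2610: sum = 1 + 2 + 3 + 5 + 6 + 9 + 10 + 15 + ... + 435 + 522 + 870 + 1305 (23 divisors) = 4410
Since 4410 > 2610, 2610 is abundant.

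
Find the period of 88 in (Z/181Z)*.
36

181 is prime, so ord(88) divides φ(181) = 180.
Divisors of 180: 1, 2, 3, 4, 5, 6, 9, 10, 12, 15, 18, 20, 30, 36, 45, 60, 90, 180.
Repeated squaring: 88^1 ≡ 88, 88^2 ≡ 142, 88^4 ≡ 73, 88^8 ≡ 80, 88^16 ≡ 65, 88^32 ≡ 62, 88^64 ≡ 43, 88^128 ≡ 39 (mod 181).
Test 88^d mod 181 for each divisor d in increasing order:
88^1 ≡ 88
88^2 ≡ 142
88^3 = 88^2·88^1 ≡ 7
88^4 ≡ 73
88^5 = 88^4·88^1 ≡ 89
88^6 = 88^4·88^2 ≡ 49
88^9 = 88^8·88^1 ≡ 162
88^10 = 88^8·88^2 ≡ 138
88^12 = 88^8·88^4 ≡ 48
88^15 = 88^8·88^4·88^2·88^1 ≡ 155
88^18 = 88^16·88^2 ≡ 180
88^20 = 88^16·88^4 ≡ 39
88^30 = 88^16·88^8·88^4·88^2 ≡ 133
88^36 = 88^32·88^4 ≡ 1  ← first divisor giving 1
The order is 36.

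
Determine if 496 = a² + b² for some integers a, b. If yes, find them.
Not possible

Factorization: 496 = 2^4 × 31
By Fermat: n is sum of two squares iff every prime p ≡ 3 (mod 4) appears to even power.
Prime(s) ≡ 3 (mod 4) with odd exponent: [(31, 1)]
Therefore 496 cannot be expressed as a² + b².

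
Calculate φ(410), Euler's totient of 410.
160

410 = 2 × 5 × 41
φ(n) = n × ∏(1 - 1/p) for each prime p dividing n
φ(410) = 410 × (1 - 1/2) × (1 - 1/5) × (1 - 1/41) = 160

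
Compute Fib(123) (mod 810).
362

Matrix identity: Q^n = [[F_(n+1), F_n], [F_n, F_(n-1)]] with Q = [[1,1],[1,0]].
n = 123 = 1111011₂. Square-and-multiply, entries mod 810:
Q^1 = [[1,1],[1,0]]
Q^3 = (Q^1)²·Q = [[3,2],[2,1]]
Q^7 = (Q^3)²·Q = [[21,13],[13,8]]
Q^15 = (Q^7)²·Q = [[177,610],[610,377]]
Q^30 = (Q^15)² = [[49,170],[170,689]]
Q^61 = (Q^30)²·Q = [[431,521],[521,720]]
Q^123 = (Q^61)²·Q = [[633,362],[362,271]]
F_123 mod 810 = Q^123[0][1] = 362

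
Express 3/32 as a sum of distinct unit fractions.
1/11 + 1/352

Greedy algorithm:
3/32: ceiling(32/3) = 11, use 1/11
1/352: ceiling(352/1) = 352, use 1/352
Result: 3/32 = 1/11 + 1/352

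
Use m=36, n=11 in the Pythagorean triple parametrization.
(1175, 792, 1417)

Euclid's formula: a = m² - n², b = 2mn, c = m² + n²
m = 36, n = 11
a = 36² - 11² = 1296 - 121 = 1175
b = 2 × 36 × 11 = 792
c = 36² + 11² = 1296 + 121 = 1417
Verification: 1175² + 792² = 1380625 + 627264 = 2007889 = 1417² ✓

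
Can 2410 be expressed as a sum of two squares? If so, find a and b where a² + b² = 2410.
3² + 49² (a=3, b=49)

Factorization: 2410 = 2 × 5 × 241
By Fermat: n is sum of two squares iff every prime p ≡ 3 (mod 4) appears to even power.
All primes ≡ 3 (mod 4) appear to even power.
Search a = 0, 1, 2, … for 2410 - a² a perfect square: first hit at a = 3: 2410 - 9 = 2401 = 49².
2410 = 3² + 49² = 9 + 2401 ✓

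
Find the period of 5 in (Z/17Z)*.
16

17 is prime, so ord(5) divides φ(17) = 16.
Divisors of 16: 1, 2, 4, 8, 16.
Repeated squaring: 5^1 ≡ 5, 5^2 ≡ 8, 5^4 ≡ 13, 5^8 ≡ 16, 5^16 ≡ 1 (mod 17).
Test 5^d mod 17 for each divisor d in increasing order:
5^1 ≡ 5
5^2 ≡ 8
5^4 ≡ 13
5^8 ≡ 16
5^16 ≡ 1  ← first divisor giving 1
The order is 16.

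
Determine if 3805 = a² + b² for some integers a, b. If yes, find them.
18² + 59² (a=18, b=59)

Factorization: 3805 = 5 × 761
By Fermat: n is sum of two squares iff every prime p ≡ 3 (mod 4) appears to even power.
All primes ≡ 3 (mod 4) appear to even power.
Search a = 0, 1, 2, … for 3805 - a² a perfect square: first hit at a = 18: 3805 - 324 = 3481 = 59².
3805 = 18² + 59² = 324 + 3481 ✓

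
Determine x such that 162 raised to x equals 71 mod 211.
126

Baby-step giant-step with step n = ⌈√211⌉ = 15.
Baby steps 162^j mod 211 (j:value) for j=0..14: 0:1, 1:162, 2:80, 3:89, 4:70, 5:157, 6:114, 7:111, 8:47, 9:18, 10:173, 11:174, 12:125, 13:205, 14:83.
Giant-step multiplier: 162^(-15) ≡ 162^(210-15) = 162^195 ≡ 40 (mod 211).
Giant steps γ_i = 71·40^i mod 211: γ_0=71, γ_1=97, γ_2=82, γ_3=115, γ_4=169, γ_5=8, γ_6=109, γ_7=140, γ_8=114 (in table at j=6).
x = i·n + j = 8·15 + 6 = 126.
Check: 162^126 ≡ 71 (mod 211).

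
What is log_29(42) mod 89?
30

Baby-step giant-step with step n = ⌈√89⌉ = 10.
Baby steps 29^j mod 89 (j:value) for j=0..9: 0:1, 1:29, 2:40, 3:3, 4:87, 5:31, 6:9, 7:83, 8:4, 9:27.
Giant-step multiplier: 29^(-10) ≡ 29^(88-10) = 29^78 ≡ 84 (mod 89).
Giant steps γ_i = 42·84^i mod 89: γ_0=42, γ_1=57, γ_2=71, γ_3=1 (in table at j=0).
x = i·n + j = 3·10 + 0 = 30.
Check: 29^30 ≡ 42 (mod 89).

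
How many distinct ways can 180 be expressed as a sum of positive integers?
684957390936

p(n) counts ways to write n as a sum of positive integers (order ignored).
Euler's pentagonal recurrence: p(k) = p(k-1) + p(k-2) - p(k-5) - p(k-7) + p(k-12) + p(k-15) - ... (offsets j(3j∓1)/2, signs ++--, p(0)=1, p(<0)=0).
DP table for k = 0..179: p(0)=1, p(1)=1, p(2)=2, p(3)=3, p(4)=5, p(5)=7, p(6)=11, p(7)=15, p(8)=22, p(9)=30, p(10)=42, p(11)=56, p(12)=77, p(13)=101, p(14)=135, p(15)=176, p(16)=231, p(17)=297, p(18)=385, p(19)=490, p(20)=627, p(21)=792, p(22)=1002, p(23)=1255, p(24)=1575, p(25)=1958, p(26)=2436, p(27)=3010, p(28)=3718, p(29)=4565, p(30)=5604, p(31)=6842, p(32)=8349, p(33)=10143, p(34)=12310, p(35)=14883, p(36)=17977, p(37)=21637, p(38)=26015, p(39)=31185, p(40)=37338, p(41)=44583, p(42)=53174, p(43)=63261, p(44)=75175, p(45)=89134, p(46)=105558, p(47)=124754, p(48)=147273, p(49)=173525, p(50)=204226, p(51)=239943, p(52)=281589, p(53)=329931, p(54)=386155, p(55)=451276, p(56)=526823, p(57)=614154, p(58)=715220, p(59)=831820, p(60)=966467, p(61)=1121505, p(62)=1300156, p(63)=1505499, p(64)=1741630, p(65)=2012558, p(66)=2323520, p(67)=2679689, p(68)=3087735, p(69)=3554345, p(70)=4087968, p(71)=4697205, p(72)=5392783, p(73)=6185689, p(74)=7089500, p(75)=8118264, p(76)=9289091, p(77)=10619863, p(78)=12132164, p(79)=13848650, p(80)=15796476, p(81)=18004327, p(82)=20506255, p(83)=23338469, p(84)=26543660, p(85)=30167357, p(86)=34262962, p(87)=38887673, p(88)=44108109, p(89)=49995925, p(90)=56634173, p(91)=64112359, p(92)=72533807, p(93)=82010177, p(94)=92669720, p(95)=104651419, p(96)=118114304, p(97)=133230930, p(98)=150198136, p(99)=169229875, p(100)=190569292, p(101)=214481126, p(102)=241265379, p(103)=271248950, p(104)=304801365, p(105)=342325709, p(106)=384276336, p(107)=431149389, p(108)=483502844, p(109)=541946240, p(110)=607163746, p(111)=679903203, p(112)=761002156, p(113)=851376628, p(114)=952050665, p(115)=1064144451, p(116)=1188908248, p(117)=1327710076, p(118)=1482074143, p(119)=1653668665, p(120)=1844349560, p(121)=2056148051, p(122)=2291320912, p(123)=2552338241, p(124)=2841940500, p(125)=3163127352, p(126)=3519222692, p(127)=3913864295, p(128)=4351078600, p(129)=4835271870, p(130)=5371315400, p(131)=5964539504, p(132)=6620830889, p(133)=7346629512, p(134)=8149040695, p(135)=9035836076, p(136)=10015581680, p(137)=11097645016, p(138)=12292341831, p(139)=13610949895, p(140)=15065878135, p(141)=16670689208, p(142)=18440293320, p(143)=20390982757, p(144)=22540654445, p(145)=24908858009, p(146)=27517052599, p(147)=30388671978, p(148)=33549419497, p(149)=37027355200, p(150)=40853235313, p(151)=45060624582, p(152)=49686288421, p(153)=54770336324, p(154)=60356673280, p(155)=66493182097, p(156)=73232243759, p(157)=80630964769, p(158)=88751778802, p(159)=97662728555, p(160)=107438159466, p(161)=118159068427, p(162)=129913904637, p(163)=142798995930, p(164)=156919475295, p(165)=172389800255, p(166)=189334822579, p(167)=207890420102, p(168)=228204732751, p(169)=250438925115, p(170)=274768617130, p(171)=301384802048, p(172)=330495499613, p(173)=362326859895, p(174)=397125074750, p(175)=435157697830, p(176)=476715857290, p(177)=522115831195, p(178)=571701605655, p(179)=625846753120.
Final step: p(180) = p(179) + p(178) - p(175) - p(173) + p(168) + p(165) - p(158) - p(154) + p(145) + p(140) - p(129) - p(123) + p(110) + p(103) - p(88) - p(80) + p(63) + p(54) - p(35) - p(25) + p(4)
= 625846753120 + 571701605655 - 435157697830 - 362326859895 + 228204732751 + 172389800255 - 88751778802 - 60356673280 + 24908858009 + 15065878135 - 4835271870 - 2552338241 + 607163746 + 271248950 - 44108109 - 15796476 + 1505499 + 386155 - 14883 - 1958 + 5
= 684957390936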